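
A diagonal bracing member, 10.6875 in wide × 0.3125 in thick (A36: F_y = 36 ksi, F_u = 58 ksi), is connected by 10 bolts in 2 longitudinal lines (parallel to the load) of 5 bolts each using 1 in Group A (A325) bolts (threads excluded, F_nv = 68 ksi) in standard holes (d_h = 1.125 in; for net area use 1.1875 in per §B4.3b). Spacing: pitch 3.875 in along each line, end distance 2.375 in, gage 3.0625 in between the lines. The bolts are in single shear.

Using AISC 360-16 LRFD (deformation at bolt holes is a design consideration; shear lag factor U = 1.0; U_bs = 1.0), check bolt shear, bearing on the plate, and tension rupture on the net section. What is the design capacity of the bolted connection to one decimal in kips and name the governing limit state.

Bolt shear: A_b = π(1)²/4 = 0.7854 in². φR_n = 0.75 × 68 × 0.7854 × 10 × 1 = 400.6 kips.
Bearing (0.3125 in plate, F_u = 58 ksi): end bolts L_c = 2.375 − 1.125/2 = 1.8125, R_n = min(1.2×1.8125×0.3125×58, 2.4×1×0.3125×58) = 39.422 kips/bolt; interior L_c = 3.875 − 1.125 = 2.75, R_n = 43.5 kips/bolt. φR_n = 0.75 × (2×39.422 + 8×43.5) = 320.1 kips.
Tension rupture (net): A_n = (10.6875 − 2×1.1875)×0.3125 = 2.5977 in² (U = 1.0, A_e = A_n). φR_n = 0.75 × 58 × 2.5977 = 113.0 kips.
Governing: min(400.6, 320.1, 113.0) = 113.0 kips → net-section rupture.

113.0 kips (net-section rupture governs)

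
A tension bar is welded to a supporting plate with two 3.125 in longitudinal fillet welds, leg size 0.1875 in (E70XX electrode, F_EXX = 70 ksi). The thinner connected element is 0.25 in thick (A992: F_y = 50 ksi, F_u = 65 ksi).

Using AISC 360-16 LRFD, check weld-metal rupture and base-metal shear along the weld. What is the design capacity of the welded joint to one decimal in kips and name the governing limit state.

26.1 kips (weld metal governs)

Weld metal: throat = 0.707×0.1875 = 0.13256 in, L = 2×3.125 = 6.25 in. φR_n = 0.75 × 0.6 × 70 × 0.13256 × 6.25 = 26.1 kips.
Base metal shear (0.25 in plate): yield φR_n = 1.0×0.6×50×0.25×6.25 = 46.9 kips; rupture φR_n = 0.75×0.6×65×0.25×6.25 = 45.7 kips; take 45.7 kips (rupture).
Governing: min(26.1, 45.7) = 26.1 kips → weld metal.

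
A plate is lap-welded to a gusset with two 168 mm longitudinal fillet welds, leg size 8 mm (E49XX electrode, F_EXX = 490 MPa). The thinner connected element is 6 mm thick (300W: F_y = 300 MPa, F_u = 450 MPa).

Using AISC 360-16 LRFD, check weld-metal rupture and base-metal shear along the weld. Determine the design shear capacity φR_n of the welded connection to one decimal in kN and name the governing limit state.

Weld metal: throat = 0.707×8 = 5.656 mm, L = 2×168 = 336 mm. φR_n = 0.75 × 0.6 × 490 × 5.656 × 336 = 419.0 kN.
Base metal shear (6 mm plate): yield φR_n = 1.0×0.6×300×6×336 = 362.9 kN; rupture φR_n = 0.75×0.6×450×6×336 = 408.2 kN; take 362.9 kN (yield).
Governing: min(419.0, 362.9) = 362.9 kN → base-metal shear.

362.9 kN (base-metal shear governs)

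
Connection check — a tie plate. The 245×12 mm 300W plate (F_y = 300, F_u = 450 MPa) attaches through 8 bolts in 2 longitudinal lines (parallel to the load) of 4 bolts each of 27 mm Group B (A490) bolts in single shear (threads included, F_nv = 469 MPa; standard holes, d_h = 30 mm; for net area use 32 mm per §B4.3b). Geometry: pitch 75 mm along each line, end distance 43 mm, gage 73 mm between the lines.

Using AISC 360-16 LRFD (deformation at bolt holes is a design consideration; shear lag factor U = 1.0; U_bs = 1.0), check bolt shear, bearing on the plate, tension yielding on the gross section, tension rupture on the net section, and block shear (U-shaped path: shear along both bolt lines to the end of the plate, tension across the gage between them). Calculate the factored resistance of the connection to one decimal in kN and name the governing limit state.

Bolt shear: A_b = π(27)²/4 = 572.56 mm². φR_n = 0.75 × 469 × 572.56 × 8 × 1 = 1611.2 kN.
Bearing (12 mm plate, F_u = 450 MPa): end bolts L_c = 43 − 30/2 = 28, R_n = min(1.2×28×12×450, 2.4×27×12×450) = 181.44 kN/bolt; interior L_c = 75 − 30 = 45, R_n = 291.6 kN/bolt. φR_n = 0.75 × (2×181.44 + 6×291.6) = 1584.4 kN.
Tension yield (gross): A_g = 245×12 = 2940 mm². φR_n = 0.90 × 300 × 2940 = 793.8 kN.
Tension rupture (net): A_n = (245 − 2×32)×12 = 2172 mm² (U = 1.0, A_e = A_n). φR_n = 0.75 × 450 × 2172 = 733.1 kN.
Block shear: shear path 2×[43+3×75] = 2×268 mm, A_gv = 6432, A_nv = 2×(268 − 3.5×32)×12 = 3744 mm²; tension across gage: (73 − 1×32)×12 = 492 mm². R_n = min(0.6×450×3744, 0.6×300×6432) + 1.0×450×492 = min(1010.9, 1157.8) + 221.4 = 1232.3 kN. φR_n = 0.75 × 1232.3 = 924.2 kN.
Governing: min(1611.2, 1584.4, 793.8, 733.1, 924.2) = 733.1 kN → net-section rupture.

733.1 kN (net-section rupture governs)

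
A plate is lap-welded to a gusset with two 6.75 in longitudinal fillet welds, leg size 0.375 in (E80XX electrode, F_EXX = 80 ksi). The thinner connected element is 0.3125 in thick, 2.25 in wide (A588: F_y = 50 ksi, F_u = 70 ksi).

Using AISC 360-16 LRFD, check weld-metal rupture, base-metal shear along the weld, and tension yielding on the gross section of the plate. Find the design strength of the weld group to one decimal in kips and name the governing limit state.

Weld metal: throat = 0.707×0.375 = 0.26513 in, L = 2×6.75 = 13.5 in. φR_n = 0.75 × 0.6 × 80 × 0.26513 × 13.5 = 128.9 kips.
Base metal shear (0.3125 in plate): yield φR_n = 1.0×0.6×50×0.3125×13.5 = 126.6 kips; rupture φR_n = 0.75×0.6×70×0.3125×13.5 = 132.9 kips; take 126.6 kips (yield).
Tension yield (gross): A_g = 2.25×0.3125 = 0.70313 in². φR_n = 0.90 × 50 × 0.70313 = 31.6 kips.
Governing: min(128.9, 126.6, 31.6) = 31.6 kips → gross-section yield.

31.6 kips (gross-section yield governs)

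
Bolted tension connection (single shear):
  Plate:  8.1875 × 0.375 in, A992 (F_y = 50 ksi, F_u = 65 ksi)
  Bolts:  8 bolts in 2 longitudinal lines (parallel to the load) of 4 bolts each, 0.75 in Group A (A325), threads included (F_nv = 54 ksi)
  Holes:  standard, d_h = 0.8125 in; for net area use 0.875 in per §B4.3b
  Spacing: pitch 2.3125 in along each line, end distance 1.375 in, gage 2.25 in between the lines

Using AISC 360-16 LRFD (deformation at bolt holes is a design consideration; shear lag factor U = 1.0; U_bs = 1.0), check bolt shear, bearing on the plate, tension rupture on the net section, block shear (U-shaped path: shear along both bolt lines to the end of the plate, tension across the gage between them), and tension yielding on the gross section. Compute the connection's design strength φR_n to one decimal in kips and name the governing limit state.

117.7 kips (net-section rupture governs)

Bolt shear: A_b = π(0.75)²/4 = 0.44179 in². φR_n = 0.75 × 54 × 0.44179 × 8 × 1 = 143.1 kips.
Bearing (0.375 in plate, F_u = 65 ksi): end bolts L_c = 1.375 − 0.8125/2 = 0.96875, R_n = min(1.2×0.96875×0.375×65, 2.4×0.75×0.375×65) = 28.336 kips/bolt; interior L_c = 2.3125 − 0.8125 = 1.5, R_n = 43.875 kips/bolt. φR_n = 0.75 × (2×28.336 + 6×43.875) = 239.9 kips.
Tension rupture (net): A_n = (8.1875 − 2×0.875)×0.375 = 2.4141 in² (U = 1.0, A_e = A_n). φR_n = 0.75 × 65 × 2.4141 = 117.7 kips.
Block shear: shear path 2×[1.375+3×2.3125] = 2×8.3125 in, A_gv = 6.2344, A_nv = 2×(8.3125 − 3.5×0.875)×0.375 = 3.9375 in²; tension across gage: (2.25 − 1×0.875)×0.375 = 0.51563 in². R_n = min(0.6×65×3.9375, 0.6×50×6.2344) + 1.0×65×0.51563 = min(153.56, 187.03) + 33.516 = 187.08 kips. φR_n = 0.75 × 187.08 = 140.3 kips.
Tension yield (gross): A_g = 8.1875×0.375 = 3.0703 in². φR_n = 0.90 × 50 × 3.0703 = 138.2 kips.
Governing: min(143.1, 239.9, 117.7, 140.3, 138.2) = 117.7 kips → net-section rupture.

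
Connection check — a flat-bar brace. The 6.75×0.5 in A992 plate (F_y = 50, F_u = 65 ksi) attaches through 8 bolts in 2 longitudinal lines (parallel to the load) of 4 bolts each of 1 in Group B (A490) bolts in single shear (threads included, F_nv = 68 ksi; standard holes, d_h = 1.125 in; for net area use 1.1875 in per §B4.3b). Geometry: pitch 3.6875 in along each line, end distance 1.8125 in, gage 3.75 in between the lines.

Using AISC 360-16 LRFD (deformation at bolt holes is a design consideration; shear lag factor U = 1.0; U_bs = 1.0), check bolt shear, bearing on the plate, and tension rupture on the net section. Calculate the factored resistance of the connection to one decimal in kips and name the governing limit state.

106.6 kips (net-section rupture governs)

Bolt shear: A_b = π(1)²/4 = 0.7854 in². φR_n = 0.75 × 68 × 0.7854 × 8 × 1 = 320.4 kips.
Bearing (0.5 in plate, F_u = 65 ksi): end bolts L_c = 1.8125 − 1.125/2 = 1.25, R_n = min(1.2×1.25×0.5×65, 2.4×1×0.5×65) = 48.75 kips/bolt; interior L_c = 3.6875 − 1.125 = 2.5625, R_n = 78 kips/bolt. φR_n = 0.75 × (2×48.75 + 6×78) = 424.1 kips.
Tension rupture (net): A_n = (6.75 − 2×1.1875)×0.5 = 2.1875 in² (U = 1.0, A_e = A_n). φR_n = 0.75 × 65 × 2.1875 = 106.6 kips.
Governing: min(320.4, 424.1, 106.6) = 106.6 kips → net-section rupture.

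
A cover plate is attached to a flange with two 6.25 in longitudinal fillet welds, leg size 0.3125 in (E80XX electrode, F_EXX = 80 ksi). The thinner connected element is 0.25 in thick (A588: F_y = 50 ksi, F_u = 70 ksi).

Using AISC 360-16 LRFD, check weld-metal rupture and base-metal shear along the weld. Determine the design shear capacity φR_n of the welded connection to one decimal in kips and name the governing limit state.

Weld metal: throat = 0.707×0.3125 = 0.22094 in, L = 2×6.25 = 12.5 in. φR_n = 0.75 × 0.6 × 80 × 0.22094 × 12.5 = 99.4 kips.
Base metal shear (0.25 in plate): yield φR_n = 1.0×0.6×50×0.25×12.5 = 93.8 kips; rupture φR_n = 0.75×0.6×70×0.25×12.5 = 98.4 kips; take 93.8 kips (yield).
Governing: min(99.4, 93.8) = 93.8 kips → base-metal shear.

93.8 kips (base-metal shear governs)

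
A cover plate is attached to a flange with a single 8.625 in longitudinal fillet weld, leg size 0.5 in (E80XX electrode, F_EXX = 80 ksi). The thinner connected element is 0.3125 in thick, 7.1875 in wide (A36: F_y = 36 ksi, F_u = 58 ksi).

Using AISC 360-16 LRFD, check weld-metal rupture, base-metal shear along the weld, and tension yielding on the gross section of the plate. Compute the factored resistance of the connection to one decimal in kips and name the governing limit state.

Weld metal: throat = 0.707×0.5 = 0.3535 in, L = 8.625 in. φR_n = 0.75 × 0.6 × 80 × 0.3535 × 8.625 = 109.8 kips.
Base metal shear (0.3125 in plate): yield φR_n = 1.0×0.6×36×0.3125×8.625 = 58.2 kips; rupture φR_n = 0.75×0.6×58×0.3125×8.625 = 70.3 kips; take 58.2 kips (yield).
Tension yield (gross): A_g = 7.1875×0.3125 = 2.2461 in². φR_n = 0.90 × 36 × 2.2461 = 72.8 kips.
Governing: min(109.8, 58.2, 72.8) = 58.2 kips → base-metal shear.

58.2 kips (base-metal shear governs)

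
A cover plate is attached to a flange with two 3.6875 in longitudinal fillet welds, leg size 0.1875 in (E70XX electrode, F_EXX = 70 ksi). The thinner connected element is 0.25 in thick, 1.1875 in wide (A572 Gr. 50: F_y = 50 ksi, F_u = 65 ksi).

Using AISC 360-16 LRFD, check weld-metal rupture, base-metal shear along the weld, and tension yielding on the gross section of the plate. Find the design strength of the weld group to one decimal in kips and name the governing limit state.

13.4 kips (gross-section yield governs)

Weld metal: throat = 0.707×0.1875 = 0.13256 in, L = 2×3.6875 = 7.375 in. φR_n = 0.75 × 0.6 × 70 × 0.13256 × 7.375 = 30.8 kips.
Base metal shear (0.25 in plate): yield φR_n = 1.0×0.6×50×0.25×7.375 = 55.3 kips; rupture φR_n = 0.75×0.6×65×0.25×7.375 = 53.9 kips; take 53.9 kips (rupture).
Tension yield (gross): A_g = 1.1875×0.25 = 0.29688 in². φR_n = 0.90 × 50 × 0.29688 = 13.4 kips.
Governing: min(30.8, 53.9, 13.4) = 13.4 kips → gross-section yield.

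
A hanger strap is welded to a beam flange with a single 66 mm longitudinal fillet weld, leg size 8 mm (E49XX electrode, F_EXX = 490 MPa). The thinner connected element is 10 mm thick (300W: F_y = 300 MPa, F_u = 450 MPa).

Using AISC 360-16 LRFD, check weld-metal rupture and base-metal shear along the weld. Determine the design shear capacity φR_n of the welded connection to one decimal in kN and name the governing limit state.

82.3 kN (weld metal governs)

Weld metal: throat = 0.707×8 = 5.656 mm, L = 66 mm. φR_n = 0.75 × 0.6 × 490 × 5.656 × 66 = 82.3 kN.
Base metal shear (10 mm plate): yield φR_n = 1.0×0.6×300×10×66 = 118.8 kN; rupture φR_n = 0.75×0.6×450×10×66 = 133.7 kN; take 118.8 kN (yield).
Governing: min(82.3, 118.8) = 82.3 kN → weld metal.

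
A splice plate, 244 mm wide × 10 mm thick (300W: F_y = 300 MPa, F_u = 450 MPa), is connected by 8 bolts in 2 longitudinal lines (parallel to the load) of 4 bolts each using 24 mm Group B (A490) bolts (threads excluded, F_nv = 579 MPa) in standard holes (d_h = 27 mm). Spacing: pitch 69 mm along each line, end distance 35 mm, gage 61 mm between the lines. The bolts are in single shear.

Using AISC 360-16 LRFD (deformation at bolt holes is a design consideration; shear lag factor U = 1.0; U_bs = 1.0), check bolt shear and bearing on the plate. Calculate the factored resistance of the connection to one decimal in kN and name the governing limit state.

Bolt shear: A_b = π(24)²/4 = 452.39 mm². φR_n = 0.75 × 579 × 452.39 × 8 × 1 = 1571.6 kN.
Bearing (10 mm plate, F_u = 450 MPa): end bolts L_c = 35 − 27/2 = 21.5, R_n = min(1.2×21.5×10×450, 2.4×24×10×450) = 116.1 kN/bolt; interior L_c = 69 − 27 = 42, R_n = 226.8 kN/bolt. φR_n = 0.75 × (2×116.1 + 6×226.8) = 1194.8 kN.
Governing: min(1571.6, 1194.8) = 1194.8 kN → bearing.

1194.8 kN (bearing governs)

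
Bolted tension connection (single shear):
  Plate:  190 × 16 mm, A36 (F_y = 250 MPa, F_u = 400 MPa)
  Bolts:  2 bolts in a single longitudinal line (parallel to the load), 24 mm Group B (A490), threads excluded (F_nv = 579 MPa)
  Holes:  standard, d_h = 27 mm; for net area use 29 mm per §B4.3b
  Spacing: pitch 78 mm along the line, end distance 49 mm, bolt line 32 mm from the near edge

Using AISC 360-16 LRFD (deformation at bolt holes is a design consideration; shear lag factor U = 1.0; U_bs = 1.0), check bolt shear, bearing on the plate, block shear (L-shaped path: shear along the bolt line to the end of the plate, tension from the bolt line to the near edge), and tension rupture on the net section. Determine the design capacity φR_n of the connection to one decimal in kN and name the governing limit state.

Bolt shear: A_b = π(24)²/4 = 452.39 mm². φR_n = 0.75 × 579 × 452.39 × 2 × 1 = 392.9 kN.
Bearing (16 mm plate, F_u = 400 MPa): end bolts L_c = 49 − 27/2 = 35.5, R_n = min(1.2×35.5×16×400, 2.4×24×16×400) = 272.64 kN/bolt; interior L_c = 78 − 27 = 51, R_n = 368.64 kN/bolt. φR_n = 0.75 × (1×272.64 + 1×368.64) = 481.0 kN.
Block shear: shear path 1×[49+1×78] = 1×127 mm, A_gv = 2032, A_nv = 1×(127 − 1.5×29)×16 = 1336 mm²; tension to near edge: (32 − 0.5×29)×16 = 280 mm². R_n = min(0.6×400×1336, 0.6×250×2032) + 1.0×400×280 = min(320.64, 304.8) + 112 = 416.8 kN. φR_n = 0.75 × 416.8 = 312.6 kN.
Tension rupture (net): A_n = (190 − 1×29)×16 = 2576 mm² (U = 1.0, A_e = A_n). φR_n = 0.75 × 400 × 2576 = 772.8 kN.
Governing: min(392.9, 481.0, 312.6, 772.8) = 312.6 kN → block shear.

312.6 kN (block shear governs)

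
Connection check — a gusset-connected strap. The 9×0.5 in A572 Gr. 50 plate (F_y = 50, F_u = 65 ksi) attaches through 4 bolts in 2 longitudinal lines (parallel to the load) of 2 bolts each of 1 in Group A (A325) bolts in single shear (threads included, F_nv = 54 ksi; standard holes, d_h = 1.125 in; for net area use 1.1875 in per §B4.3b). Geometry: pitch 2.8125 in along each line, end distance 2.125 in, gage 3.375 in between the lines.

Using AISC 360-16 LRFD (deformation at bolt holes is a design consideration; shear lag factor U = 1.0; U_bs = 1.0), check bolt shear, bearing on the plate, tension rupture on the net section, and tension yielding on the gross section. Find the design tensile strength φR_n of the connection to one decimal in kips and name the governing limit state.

127.2 kips (bolt shear governs)

Bolt shear: A_b = π(1)²/4 = 0.7854 in². φR_n = 0.75 × 54 × 0.7854 × 4 × 1 = 127.2 kips.
Bearing (0.5 in plate, F_u = 65 ksi): end bolts L_c = 2.125 − 1.125/2 = 1.5625, R_n = min(1.2×1.5625×0.5×65, 2.4×1×0.5×65) = 60.938 kips/bolt; interior L_c = 2.8125 − 1.125 = 1.6875, R_n = 65.813 kips/bolt. φR_n = 0.75 × (2×60.938 + 2×65.813) = 190.1 kips.
Tension rupture (net): A_n = (9 − 2×1.1875)×0.5 = 3.3125 in² (U = 1.0, A_e = A_n). φR_n = 0.75 × 65 × 3.3125 = 161.5 kips.
Tension yield (gross): A_g = 9×0.5 = 4.5 in². φR_n = 0.90 × 50 × 4.5 = 202.5 kips.
Governing: min(127.2, 190.1, 161.5, 202.5) = 127.2 kips → bolt shear.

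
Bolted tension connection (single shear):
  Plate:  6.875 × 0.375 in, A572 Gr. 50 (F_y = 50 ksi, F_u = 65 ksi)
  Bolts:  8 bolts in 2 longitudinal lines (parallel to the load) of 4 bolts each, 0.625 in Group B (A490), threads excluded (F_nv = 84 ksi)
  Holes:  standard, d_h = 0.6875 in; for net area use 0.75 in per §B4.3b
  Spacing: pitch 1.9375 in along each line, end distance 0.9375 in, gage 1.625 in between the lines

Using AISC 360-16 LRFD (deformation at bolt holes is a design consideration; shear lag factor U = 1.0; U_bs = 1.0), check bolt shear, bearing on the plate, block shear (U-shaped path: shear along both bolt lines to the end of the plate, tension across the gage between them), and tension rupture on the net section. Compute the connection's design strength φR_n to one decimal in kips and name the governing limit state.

Bolt shear: A_b = π(0.625)²/4 = 0.3068 in². φR_n = 0.75 × 84 × 0.3068 × 8 × 1 = 154.6 kips.
Bearing (0.375 in plate, F_u = 65 ksi): end bolts L_c = 0.9375 − 0.6875/2 = 0.59375, R_n = min(1.2×0.59375×0.375×65, 2.4×0.625×0.375×65) = 17.367 kips/bolt; interior L_c = 1.9375 − 0.6875 = 1.25, R_n = 36.563 kips/bolt. φR_n = 0.75 × (2×17.367 + 6×36.563) = 190.6 kips.
Block shear: shear path 2×[0.9375+3×1.9375] = 2×6.75 in, A_gv = 5.0625, A_nv = 2×(6.75 − 3.5×0.75)×0.375 = 3.0938 in²; tension across gage: (1.625 − 1×0.75)×0.375 = 0.32813 in². R_n = min(0.6×65×3.0938, 0.6×50×5.0625) + 1.0×65×0.32813 = min(120.66, 151.88) + 21.328 = 141.99 kips. φR_n = 0.75 × 141.99 = 106.5 kips.
Tension rupture (net): A_n = (6.875 − 2×0.75)×0.375 = 2.0156 in² (U = 1.0, A_e = A_n). φR_n = 0.75 × 65 × 2.0156 = 98.3 kips.
Governing: min(154.6, 190.6, 106.5, 98.3) = 98.3 kips → net-section rupture.

98.3 kips (net-section rupture governs)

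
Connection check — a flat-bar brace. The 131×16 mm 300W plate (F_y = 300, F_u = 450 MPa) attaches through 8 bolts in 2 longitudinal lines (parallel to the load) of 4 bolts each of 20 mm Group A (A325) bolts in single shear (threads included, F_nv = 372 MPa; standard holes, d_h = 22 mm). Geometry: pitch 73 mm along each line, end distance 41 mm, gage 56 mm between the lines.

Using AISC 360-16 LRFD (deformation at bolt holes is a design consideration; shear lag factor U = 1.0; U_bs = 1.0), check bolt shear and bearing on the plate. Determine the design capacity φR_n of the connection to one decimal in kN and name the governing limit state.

Bolt shear: A_b = π(20)²/4 = 314.16 mm². φR_n = 0.75 × 372 × 314.16 × 8 × 1 = 701.2 kN.
Bearing (16 mm plate, F_u = 450 MPa): end bolts L_c = 41 − 22/2 = 30, R_n = min(1.2×30×16×450, 2.4×20×16×450) = 259.2 kN/bolt; interior L_c = 73 − 22 = 51, R_n = 345.6 kN/bolt. φR_n = 0.75 × (2×259.2 + 6×345.6) = 1944.0 kN.
Governing: min(701.2, 1944.0) = 701.2 kN → bolt shear.

701.2 kN (bolt shear governs)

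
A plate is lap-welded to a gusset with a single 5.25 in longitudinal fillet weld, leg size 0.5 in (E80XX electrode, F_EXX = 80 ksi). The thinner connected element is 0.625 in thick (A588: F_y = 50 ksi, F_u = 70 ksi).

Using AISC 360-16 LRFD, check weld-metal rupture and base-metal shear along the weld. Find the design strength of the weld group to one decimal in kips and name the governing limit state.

66.8 kips (weld metal governs)

Weld metal: throat = 0.707×0.5 = 0.3535 in, L = 5.25 in. φR_n = 0.75 × 0.6 × 80 × 0.3535 × 5.25 = 66.8 kips.
Base metal shear (0.625 in plate): yield φR_n = 1.0×0.6×50×0.625×5.25 = 98.4 kips; rupture φR_n = 0.75×0.6×70×0.625×5.25 = 103.4 kips; take 98.4 kips (yield).
Governing: min(66.8, 98.4) = 66.8 kips → weld metal.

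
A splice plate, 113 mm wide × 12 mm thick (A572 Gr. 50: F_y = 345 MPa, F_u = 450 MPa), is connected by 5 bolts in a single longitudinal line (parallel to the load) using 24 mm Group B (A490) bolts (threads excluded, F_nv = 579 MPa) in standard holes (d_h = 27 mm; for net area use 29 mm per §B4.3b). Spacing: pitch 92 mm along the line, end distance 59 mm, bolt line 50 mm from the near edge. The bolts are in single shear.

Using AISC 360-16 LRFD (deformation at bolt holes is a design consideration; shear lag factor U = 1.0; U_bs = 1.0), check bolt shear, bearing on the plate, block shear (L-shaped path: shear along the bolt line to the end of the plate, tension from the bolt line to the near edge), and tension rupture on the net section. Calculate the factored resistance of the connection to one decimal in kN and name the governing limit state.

340.2 kN (net-section rupture governs)

Bolt shear: A_b = π(24)²/4 = 452.39 mm². φR_n = 0.75 × 579 × 452.39 × 5 × 1 = 982.3 kN.
Bearing (12 mm plate, F_u = 450 MPa): end bolts L_c = 59 − 27/2 = 45.5, R_n = min(1.2×45.5×12×450, 2.4×24×12×450) = 294.84 kN/bolt; interior L_c = 92 − 27 = 65, R_n = 311.04 kN/bolt. φR_n = 0.75 × (1×294.84 + 4×311.04) = 1154.3 kN.
Block shear: shear path 1×[59+4×92] = 1×427 mm, A_gv = 5124, A_nv = 1×(427 − 4.5×29)×12 = 3558 mm²; tension to near edge: (50 − 0.5×29)×12 = 426 mm². R_n = min(0.6×450×3558, 0.6×345×5124) + 1.0×450×426 = min(960.66, 1060.7) + 191.7 = 1152.4 kN. φR_n = 0.75 × 1152.4 = 864.3 kN.
Tension rupture (net): A_n = (113 − 1×29)×12 = 1008 mm² (U = 1.0, A_e = A_n). φR_n = 0.75 × 450 × 1008 = 340.2 kN.
Governing: min(982.3, 1154.3, 864.3, 340.2) = 340.2 kN → net-section rupture.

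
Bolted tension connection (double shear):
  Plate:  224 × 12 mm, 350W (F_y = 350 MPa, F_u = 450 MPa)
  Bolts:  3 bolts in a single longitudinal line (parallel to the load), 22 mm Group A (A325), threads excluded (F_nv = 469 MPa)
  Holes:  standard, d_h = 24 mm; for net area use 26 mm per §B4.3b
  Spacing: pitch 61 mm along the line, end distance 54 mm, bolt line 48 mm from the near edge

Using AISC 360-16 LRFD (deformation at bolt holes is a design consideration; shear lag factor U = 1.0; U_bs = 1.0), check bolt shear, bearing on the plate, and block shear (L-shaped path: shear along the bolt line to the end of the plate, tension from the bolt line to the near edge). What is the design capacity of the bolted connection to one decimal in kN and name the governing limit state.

Bolt shear: A_b = π(22)²/4 = 380.13 mm². φR_n = 0.75 × 469 × 380.13 × 3 × 2 = 802.3 kN.
Bearing (12 mm plate, F_u = 450 MPa): end bolts L_c = 54 − 24/2 = 42, R_n = min(1.2×42×12×450, 2.4×22×12×450) = 272.16 kN/bolt; interior L_c = 61 − 24 = 37, R_n = 239.76 kN/bolt. φR_n = 0.75 × (1×272.16 + 2×239.76) = 563.8 kN.
Block shear: shear path 1×[54+2×61] = 1×176 mm, A_gv = 2112, A_nv = 1×(176 − 2.5×26)×12 = 1332 mm²; tension to near edge: (48 − 0.5×26)×12 = 420 mm². R_n = min(0.6×450×1332, 0.6×350×2112) + 1.0×450×420 = min(359.64, 443.52) + 189 = 548.64 kN. φR_n = 0.75 × 548.64 = 411.5 kN.
Governing: min(802.3, 563.8, 411.5) = 411.5 kN → block shear.

411.5 kN (block shear governs)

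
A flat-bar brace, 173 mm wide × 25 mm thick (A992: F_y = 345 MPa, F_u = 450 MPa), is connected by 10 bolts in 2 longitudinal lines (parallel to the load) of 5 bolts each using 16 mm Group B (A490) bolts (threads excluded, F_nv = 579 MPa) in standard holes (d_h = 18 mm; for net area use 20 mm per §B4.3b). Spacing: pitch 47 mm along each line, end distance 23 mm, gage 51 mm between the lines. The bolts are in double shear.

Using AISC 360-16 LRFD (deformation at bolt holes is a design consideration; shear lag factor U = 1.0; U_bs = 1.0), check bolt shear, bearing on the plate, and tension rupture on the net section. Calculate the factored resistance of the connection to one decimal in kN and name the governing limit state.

Bolt shear: A_b = π(16)²/4 = 201.06 mm². φR_n = 0.75 × 579 × 201.06 × 10 × 2 = 1746.2 kN.
Bearing (25 mm plate, F_u = 450 MPa): end bolts L_c = 23 − 18/2 = 14, R_n = min(1.2×14×25×450, 2.4×16×25×450) = 189 kN/bolt; interior L_c = 47 − 18 = 29, R_n = 391.5 kN/bolt. φR_n = 0.75 × (2×189 + 8×391.5) = 2632.5 kN.
Tension rupture (net): A_n = (173 − 2×20)×25 = 3325 mm² (U = 1.0, A_e = A_n). φR_n = 0.75 × 450 × 3325 = 1122.2 kN.
Governing: min(1746.2, 2632.5, 1122.2) = 1122.2 kN → net-section rupture.

1122.2 kN (net-section rupture governs)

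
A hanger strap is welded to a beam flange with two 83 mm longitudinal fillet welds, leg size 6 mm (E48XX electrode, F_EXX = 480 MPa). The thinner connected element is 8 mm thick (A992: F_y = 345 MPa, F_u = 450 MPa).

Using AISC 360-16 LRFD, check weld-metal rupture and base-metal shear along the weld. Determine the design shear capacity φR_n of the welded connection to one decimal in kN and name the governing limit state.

152.1 kN (weld metal governs)

Weld metal: throat = 0.707×6 = 4.242 mm, L = 2×83 = 166 mm. φR_n = 0.75 × 0.6 × 480 × 4.242 × 166 = 152.1 kN.
Base metal shear (8 mm plate): yield φR_n = 1.0×0.6×345×8×166 = 274.9 kN; rupture φR_n = 0.75×0.6×450×8×166 = 268.9 kN; take 268.9 kN (rupture).
Governing: min(152.1, 268.9) = 152.1 kN → weld metal.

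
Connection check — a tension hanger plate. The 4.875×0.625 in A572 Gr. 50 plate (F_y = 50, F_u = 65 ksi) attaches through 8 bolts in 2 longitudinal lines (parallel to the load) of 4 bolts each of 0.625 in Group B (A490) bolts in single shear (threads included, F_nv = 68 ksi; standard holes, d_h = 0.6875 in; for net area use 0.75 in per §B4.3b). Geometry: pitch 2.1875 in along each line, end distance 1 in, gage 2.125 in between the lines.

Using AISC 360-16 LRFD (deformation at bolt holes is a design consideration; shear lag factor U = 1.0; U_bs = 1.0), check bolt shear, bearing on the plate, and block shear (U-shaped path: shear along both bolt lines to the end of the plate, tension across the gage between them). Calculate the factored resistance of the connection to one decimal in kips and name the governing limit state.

Bolt shear: A_b = π(0.625)²/4 = 0.3068 in². φR_n = 0.75 × 68 × 0.3068 × 8 × 1 = 125.2 kips.
Bearing (0.625 in plate, F_u = 65 ksi): end bolts L_c = 1 − 0.6875/2 = 0.65625, R_n = min(1.2×0.65625×0.625×65, 2.4×0.625×0.625×65) = 31.992 kips/bolt; interior L_c = 2.1875 − 0.6875 = 1.5, R_n = 60.938 kips/bolt. φR_n = 0.75 × (2×31.992 + 6×60.938) = 322.2 kips.
Block shear: shear path 2×[1+3×2.1875] = 2×7.5625 in, A_gv = 9.4531, A_nv = 2×(7.5625 − 3.5×0.75)×0.625 = 6.1719 in²; tension across gage: (2.125 − 1×0.75)×0.625 = 0.85938 in². R_n = min(0.6×65×6.1719, 0.6×50×9.4531) + 1.0×65×0.85938 = min(240.7, 283.59) + 55.86 = 296.56 kips. φR_n = 0.75 × 296.56 = 222.4 kips.
Governing: min(125.2, 322.2, 222.4) = 125.2 kips → bolt shear.

125.2 kips (bolt shear governs)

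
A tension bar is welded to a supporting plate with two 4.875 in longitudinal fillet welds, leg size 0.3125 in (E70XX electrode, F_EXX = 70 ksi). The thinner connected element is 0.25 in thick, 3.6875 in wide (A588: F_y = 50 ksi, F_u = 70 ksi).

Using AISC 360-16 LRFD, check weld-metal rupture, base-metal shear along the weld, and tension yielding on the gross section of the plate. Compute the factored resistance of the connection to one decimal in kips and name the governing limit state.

41.5 kips (gross-section yield governs)

Weld metal: throat = 0.707×0.3125 = 0.22094 in, L = 2×4.875 = 9.75 in. φR_n = 0.75 × 0.6 × 70 × 0.22094 × 9.75 = 67.9 kips.
Base metal shear (0.25 in plate): yield φR_n = 1.0×0.6×50×0.25×9.75 = 73.1 kips; rupture φR_n = 0.75×0.6×70×0.25×9.75 = 76.8 kips; take 73.1 kips (yield).
Tension yield (gross): A_g = 3.6875×0.25 = 0.92188 in². φR_n = 0.90 × 50 × 0.92188 = 41.5 kips.
Governing: min(67.9, 73.1, 41.5) = 41.5 kips → gross-section yield.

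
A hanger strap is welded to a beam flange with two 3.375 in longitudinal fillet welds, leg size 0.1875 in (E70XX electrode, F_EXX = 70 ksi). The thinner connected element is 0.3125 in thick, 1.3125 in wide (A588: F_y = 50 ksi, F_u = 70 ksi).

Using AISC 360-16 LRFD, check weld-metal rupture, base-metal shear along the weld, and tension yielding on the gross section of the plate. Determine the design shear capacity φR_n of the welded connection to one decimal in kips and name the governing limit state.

Weld metal: throat = 0.707×0.1875 = 0.13256 in, L = 2×3.375 = 6.75 in. φR_n = 0.75 × 0.6 × 70 × 0.13256 × 6.75 = 28.2 kips.
Base metal shear (0.3125 in plate): yield φR_n = 1.0×0.6×50×0.3125×6.75 = 63.3 kips; rupture φR_n = 0.75×0.6×70×0.3125×6.75 = 66.4 kips; take 63.3 kips (yield).
Tension yield (gross): A_g = 1.3125×0.3125 = 0.41016 in². φR_n = 0.90 × 50 × 0.41016 = 18.5 kips.
Governing: min(28.2, 63.3, 18.5) = 18.5 kips → gross-section yield.

18.5 kips (gross-section yield governs)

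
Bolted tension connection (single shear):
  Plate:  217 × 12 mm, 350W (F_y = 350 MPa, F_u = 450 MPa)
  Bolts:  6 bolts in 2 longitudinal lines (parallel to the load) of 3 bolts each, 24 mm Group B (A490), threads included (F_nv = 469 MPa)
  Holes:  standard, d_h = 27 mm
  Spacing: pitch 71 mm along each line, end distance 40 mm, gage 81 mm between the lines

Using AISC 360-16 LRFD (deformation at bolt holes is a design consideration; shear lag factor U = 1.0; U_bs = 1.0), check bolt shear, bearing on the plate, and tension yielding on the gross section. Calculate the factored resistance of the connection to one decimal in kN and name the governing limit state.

Bolt shear: A_b = π(24)²/4 = 452.39 mm². φR_n = 0.75 × 469 × 452.39 × 6 × 1 = 954.8 kN.
Bearing (12 mm plate, F_u = 450 MPa): end bolts L_c = 40 − 27/2 = 26.5, R_n = min(1.2×26.5×12×450, 2.4×24×12×450) = 171.72 kN/bolt; interior L_c = 71 − 27 = 44, R_n = 285.12 kN/bolt. φR_n = 0.75 × (2×171.72 + 4×285.12) = 1112.9 kN.
Tension yield (gross): A_g = 217×12 = 2604 mm². φR_n = 0.90 × 350 × 2604 = 820.3 kN.
Governing: min(954.8, 1112.9, 820.3) = 820.3 kN → gross-section yield.

820.3 kN (gross-section yield governs)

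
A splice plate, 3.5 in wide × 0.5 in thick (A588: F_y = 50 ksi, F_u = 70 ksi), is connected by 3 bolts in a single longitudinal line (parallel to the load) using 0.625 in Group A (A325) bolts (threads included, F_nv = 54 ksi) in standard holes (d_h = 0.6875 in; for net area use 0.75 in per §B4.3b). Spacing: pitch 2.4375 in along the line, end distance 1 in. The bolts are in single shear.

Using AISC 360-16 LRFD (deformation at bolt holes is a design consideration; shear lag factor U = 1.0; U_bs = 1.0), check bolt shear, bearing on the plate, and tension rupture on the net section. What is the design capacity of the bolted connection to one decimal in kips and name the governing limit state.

37.3 kips (bolt shear governs)

Bolt shear: A_b = π(0.625)²/4 = 0.3068 in². φR_n = 0.75 × 54 × 0.3068 × 3 × 1 = 37.3 kips.
Bearing (0.5 in plate, F_u = 70 ksi): end bolts L_c = 1 − 0.6875/2 = 0.65625, R_n = min(1.2×0.65625×0.5×70, 2.4×0.625×0.5×70) = 27.563 kips/bolt; interior L_c = 2.4375 − 0.6875 = 1.75, R_n = 52.5 kips/bolt. φR_n = 0.75 × (1×27.563 + 2×52.5) = 99.4 kips.
Tension rupture (net): A_n = (3.5 − 1×0.75)×0.5 = 1.375 in² (U = 1.0, A_e = A_n). φR_n = 0.75 × 70 × 1.375 = 72.2 kips.
Governing: min(37.3, 99.4, 72.2) = 37.3 kips → bolt shear.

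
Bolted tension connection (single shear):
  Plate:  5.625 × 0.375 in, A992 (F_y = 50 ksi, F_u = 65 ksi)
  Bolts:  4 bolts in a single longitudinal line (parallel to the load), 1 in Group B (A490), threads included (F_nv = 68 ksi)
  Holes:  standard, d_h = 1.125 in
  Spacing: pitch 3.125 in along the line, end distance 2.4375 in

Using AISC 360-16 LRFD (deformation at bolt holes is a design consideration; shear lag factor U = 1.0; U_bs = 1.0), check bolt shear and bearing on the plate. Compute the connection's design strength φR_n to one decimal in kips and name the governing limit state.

160.2 kips (bolt shear governs)

Bolt shear: A_b = π(1)²/4 = 0.7854 in². φR_n = 0.75 × 68 × 0.7854 × 4 × 1 = 160.2 kips.
Bearing (0.375 in plate, F_u = 65 ksi): end bolts L_c = 2.4375 − 1.125/2 = 1.875, R_n = min(1.2×1.875×0.375×65, 2.4×1×0.375×65) = 54.844 kips/bolt; interior L_c = 3.125 − 1.125 = 2, R_n = 58.5 kips/bolt. φR_n = 0.75 × (1×54.844 + 3×58.5) = 172.8 kips.
Governing: min(160.2, 172.8) = 160.2 kips → bolt shear.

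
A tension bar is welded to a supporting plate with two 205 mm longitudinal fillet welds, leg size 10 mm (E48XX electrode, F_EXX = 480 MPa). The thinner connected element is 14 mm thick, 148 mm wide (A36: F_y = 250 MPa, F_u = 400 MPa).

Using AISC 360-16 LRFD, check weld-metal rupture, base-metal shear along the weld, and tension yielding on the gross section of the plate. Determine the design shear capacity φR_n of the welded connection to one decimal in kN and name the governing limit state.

466.2 kN (gross-section yield governs)

Weld metal: throat = 0.707×10 = 7.07 mm, L = 2×205 = 410 mm. φR_n = 0.75 × 0.6 × 480 × 7.07 × 410 = 626.1 kN.
Base metal shear (14 mm plate): yield φR_n = 1.0×0.6×250×14×410 = 861.0 kN; rupture φR_n = 0.75×0.6×400×14×410 = 1033.2 kN; take 861.0 kN (yield).
Tension yield (gross): A_g = 148×14 = 2072 mm². φR_n = 0.90 × 250 × 2072 = 466.2 kN.
Governing: min(626.1, 861.0, 466.2) = 466.2 kN → gross-section yield.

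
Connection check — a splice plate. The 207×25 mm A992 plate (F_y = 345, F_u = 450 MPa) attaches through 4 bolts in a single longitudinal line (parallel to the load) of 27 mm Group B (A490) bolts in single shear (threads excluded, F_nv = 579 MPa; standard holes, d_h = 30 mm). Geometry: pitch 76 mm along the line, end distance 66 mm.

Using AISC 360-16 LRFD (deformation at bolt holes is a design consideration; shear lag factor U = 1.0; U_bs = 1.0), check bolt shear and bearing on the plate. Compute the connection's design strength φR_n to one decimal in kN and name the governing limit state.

Bolt shear: A_b = π(27)²/4 = 572.56 mm². φR_n = 0.75 × 579 × 572.56 × 4 × 1 = 994.5 kN.
Bearing (25 mm plate, F_u = 450 MPa): end bolts L_c = 66 − 30/2 = 51, R_n = min(1.2×51×25×450, 2.4×27×25×450) = 688.5 kN/bolt; interior L_c = 76 − 30 = 46, R_n = 621 kN/bolt. φR_n = 0.75 × (1×688.5 + 3×621) = 1913.6 kN.
Governing: min(994.5, 1913.6) = 994.5 kN → bolt shear.

994.5 kN (bolt shear governs)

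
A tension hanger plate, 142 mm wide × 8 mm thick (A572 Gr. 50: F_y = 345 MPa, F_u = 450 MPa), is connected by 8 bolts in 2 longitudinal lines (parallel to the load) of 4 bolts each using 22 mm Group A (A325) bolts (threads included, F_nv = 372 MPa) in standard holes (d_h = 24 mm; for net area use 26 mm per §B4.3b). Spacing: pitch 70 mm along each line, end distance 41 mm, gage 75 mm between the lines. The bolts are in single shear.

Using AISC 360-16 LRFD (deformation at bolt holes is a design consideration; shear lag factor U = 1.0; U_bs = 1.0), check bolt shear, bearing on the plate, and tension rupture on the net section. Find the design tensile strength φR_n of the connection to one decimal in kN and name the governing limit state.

243.0 kN (net-section rupture governs)

Bolt shear: A_b = π(22)²/4 = 380.13 mm². φR_n = 0.75 × 372 × 380.13 × 8 × 1 = 848.5 kN.
Bearing (8 mm plate, F_u = 450 MPa): end bolts L_c = 41 − 24/2 = 29, R_n = min(1.2×29×8×450, 2.4×22×8×450) = 125.28 kN/bolt; interior L_c = 70 − 24 = 46, R_n = 190.08 kN/bolt. φR_n = 0.75 × (2×125.28 + 6×190.08) = 1043.3 kN.
Tension rupture (net): A_n = (142 − 2×26)×8 = 720 mm² (U = 1.0, A_e = A_n). φR_n = 0.75 × 450 × 720 = 243.0 kN.
Governing: min(848.5, 1043.3, 243.0) = 243.0 kN → net-section rupture.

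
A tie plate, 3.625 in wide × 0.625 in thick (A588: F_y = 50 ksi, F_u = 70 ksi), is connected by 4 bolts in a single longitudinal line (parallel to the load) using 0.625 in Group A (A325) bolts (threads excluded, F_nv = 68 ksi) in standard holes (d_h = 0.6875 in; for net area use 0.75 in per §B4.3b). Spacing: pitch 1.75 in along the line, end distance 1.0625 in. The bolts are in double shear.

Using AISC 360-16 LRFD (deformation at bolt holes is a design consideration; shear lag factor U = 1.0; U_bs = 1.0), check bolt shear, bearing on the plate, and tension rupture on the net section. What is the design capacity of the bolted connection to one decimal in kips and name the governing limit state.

94.3 kips (net-section rupture governs)

Bolt shear: A_b = π(0.625)²/4 = 0.3068 in². φR_n = 0.75 × 68 × 0.3068 × 4 × 2 = 125.2 kips.
Bearing (0.625 in plate, F_u = 70 ksi): end bolts L_c = 1.0625 − 0.6875/2 = 0.71875, R_n = min(1.2×0.71875×0.625×70, 2.4×0.625×0.625×70) = 37.734 kips/bolt; interior L_c = 1.75 − 0.6875 = 1.0625, R_n = 55.781 kips/bolt. φR_n = 0.75 × (1×37.734 + 3×55.781) = 153.8 kips.
Tension rupture (net): A_n = (3.625 − 1×0.75)×0.625 = 1.7969 in² (U = 1.0, A_e = A_n). φR_n = 0.75 × 70 × 1.7969 = 94.3 kips.
Governing: min(125.2, 153.8, 94.3) = 94.3 kips → net-section rupture.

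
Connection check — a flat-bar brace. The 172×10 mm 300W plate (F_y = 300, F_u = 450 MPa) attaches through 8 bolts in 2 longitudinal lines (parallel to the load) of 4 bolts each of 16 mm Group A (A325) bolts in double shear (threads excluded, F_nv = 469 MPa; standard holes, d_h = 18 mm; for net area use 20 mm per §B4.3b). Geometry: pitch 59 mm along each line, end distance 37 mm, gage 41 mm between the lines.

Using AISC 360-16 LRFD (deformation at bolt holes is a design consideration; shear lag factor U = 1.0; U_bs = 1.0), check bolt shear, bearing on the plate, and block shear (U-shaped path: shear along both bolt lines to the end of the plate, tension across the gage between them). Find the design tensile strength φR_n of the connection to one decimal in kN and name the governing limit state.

648.7 kN (block shear governs)

Bolt shear: A_b = π(16)²/4 = 201.06 mm². φR_n = 0.75 × 469 × 201.06 × 8 × 2 = 1131.6 kN.
Bearing (10 mm plate, F_u = 450 MPa): end bolts L_c = 37 − 18/2 = 28, R_n = min(1.2×28×10×450, 2.4×16×10×450) = 151.2 kN/bolt; interior L_c = 59 − 18 = 41, R_n = 172.8 kN/bolt. φR_n = 0.75 × (2×151.2 + 6×172.8) = 1004.4 kN.
Block shear: shear path 2×[37+3×59] = 2×214 mm, A_gv = 4280, A_nv = 2×(214 − 3.5×20)×10 = 2880 mm²; tension across gage: (41 − 1×20)×10 = 210 mm². R_n = min(0.6×450×2880, 0.6×300×4280) + 1.0×450×210 = min(777.6, 770.4) + 94.5 = 864.9 kN. φR_n = 0.75 × 864.9 = 648.7 kN.
Governing: min(1131.6, 1004.4, 648.7) = 648.7 kN → block shear.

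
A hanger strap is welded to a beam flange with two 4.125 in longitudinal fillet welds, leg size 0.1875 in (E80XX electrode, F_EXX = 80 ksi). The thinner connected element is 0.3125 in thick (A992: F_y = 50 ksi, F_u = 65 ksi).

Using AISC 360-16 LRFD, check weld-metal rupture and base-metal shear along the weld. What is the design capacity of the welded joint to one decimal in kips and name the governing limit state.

Weld metal: throat = 0.707×0.1875 = 0.13256 in, L = 2×4.125 = 8.25 in. φR_n = 0.75 × 0.6 × 80 × 0.13256 × 8.25 = 39.4 kips.
Base metal shear (0.3125 in plate): yield φR_n = 1.0×0.6×50×0.3125×8.25 = 77.3 kips; rupture φR_n = 0.75×0.6×65×0.3125×8.25 = 75.4 kips; take 75.4 kips (rupture).
Governing: min(39.4, 75.4) = 39.4 kips → weld metal.

39.4 kips (weld metal governs)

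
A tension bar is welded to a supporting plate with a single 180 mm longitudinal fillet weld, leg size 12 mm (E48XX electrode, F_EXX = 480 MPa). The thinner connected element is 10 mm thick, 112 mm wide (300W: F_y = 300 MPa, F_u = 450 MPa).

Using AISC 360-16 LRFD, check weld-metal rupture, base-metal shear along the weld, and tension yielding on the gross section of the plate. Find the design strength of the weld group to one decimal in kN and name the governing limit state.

Weld metal: throat = 0.707×12 = 8.484 mm, L = 180 mm. φR_n = 0.75 × 0.6 × 480 × 8.484 × 180 = 329.9 kN.
Base metal shear (10 mm plate): yield φR_n = 1.0×0.6×300×10×180 = 324.0 kN; rupture φR_n = 0.75×0.6×450×10×180 = 364.5 kN; take 324.0 kN (yield).
Tension yield (gross): A_g = 112×10 = 1120 mm². φR_n = 0.90 × 300 × 1120 = 302.4 kN.
Governing: min(329.9, 324.0, 302.4) = 302.4 kN → gross-section yield.

302.4 kN (gross-section yield governs)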